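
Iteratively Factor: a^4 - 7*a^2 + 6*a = (a - 2)*(a^3 + 2*a^2 - 3*a) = a*(a - 2)*(a^2 + 2*a - 3) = a*(a - 2)*(a - 1)*(a + 3)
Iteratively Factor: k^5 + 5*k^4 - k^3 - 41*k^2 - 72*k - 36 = (k + 3)*(k^4 + 2*k^3 - 7*k^2 - 20*k - 12) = (k - 3)*(k + 3)*(k^3 + 5*k^2 + 8*k + 4) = (k - 3)*(k + 1)*(k + 3)*(k^2 + 4*k + 4) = (k - 3)*(k + 1)*(k + 2)*(k + 3)*(k + 2)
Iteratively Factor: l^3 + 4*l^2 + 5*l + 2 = (l + 1)*(l^2 + 3*l + 2) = (l + 1)^2*(l + 2)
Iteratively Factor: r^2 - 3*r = (r - 3)*(r)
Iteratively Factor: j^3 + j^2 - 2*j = (j - 1)*(j^2 + 2*j) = (j - 1)*(j + 2)*(j)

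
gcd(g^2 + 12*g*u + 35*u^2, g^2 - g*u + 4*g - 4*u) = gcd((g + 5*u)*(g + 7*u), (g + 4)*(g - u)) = 1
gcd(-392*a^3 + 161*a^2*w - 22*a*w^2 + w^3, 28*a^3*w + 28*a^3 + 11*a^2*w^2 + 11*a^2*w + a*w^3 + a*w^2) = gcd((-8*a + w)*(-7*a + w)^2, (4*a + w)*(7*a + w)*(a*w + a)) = 1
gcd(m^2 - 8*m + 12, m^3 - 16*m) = 1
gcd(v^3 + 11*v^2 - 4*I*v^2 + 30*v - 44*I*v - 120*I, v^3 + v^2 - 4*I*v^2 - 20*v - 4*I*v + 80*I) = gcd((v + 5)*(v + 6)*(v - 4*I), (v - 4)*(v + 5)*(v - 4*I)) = v^2 + v*(5 - 4*I) - 20*I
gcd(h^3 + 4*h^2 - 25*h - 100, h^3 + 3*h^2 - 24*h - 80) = h^2 - h - 20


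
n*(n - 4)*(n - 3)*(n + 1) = n^4 - 6*n^3 + 5*n^2 + 12*n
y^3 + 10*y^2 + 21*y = y*(y + 3)*(y + 7)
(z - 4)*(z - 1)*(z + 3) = z^3 - 2*z^2 - 11*z + 12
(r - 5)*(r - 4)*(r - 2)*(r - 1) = r^4 - 12*r^3 + 49*r^2 - 78*r + 40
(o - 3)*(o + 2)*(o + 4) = o^3 + 3*o^2 - 10*o - 24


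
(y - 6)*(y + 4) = y^2 - 2*y - 24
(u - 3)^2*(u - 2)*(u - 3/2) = u^4 - 19*u^3/2 + 33*u^2 - 99*u/2 + 27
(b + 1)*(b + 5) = b^2 + 6*b + 5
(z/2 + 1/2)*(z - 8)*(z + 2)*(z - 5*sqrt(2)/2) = z^4/2 - 5*z^3/2 - 5*sqrt(2)*z^3/4 - 11*z^2 + 25*sqrt(2)*z^2/4 - 8*z + 55*sqrt(2)*z/2 + 20*sqrt(2)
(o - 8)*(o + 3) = o^2 - 5*o - 24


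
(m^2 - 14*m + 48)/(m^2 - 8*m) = (m - 6)/m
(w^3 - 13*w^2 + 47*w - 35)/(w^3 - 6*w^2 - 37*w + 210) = (w - 1)/(w + 6)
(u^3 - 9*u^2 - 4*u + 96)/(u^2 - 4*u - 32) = (u^2 - u - 12)/(u + 4)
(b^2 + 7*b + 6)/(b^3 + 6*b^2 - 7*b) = (b^2 + 7*b + 6)/(b*(b^2 + 6*b - 7))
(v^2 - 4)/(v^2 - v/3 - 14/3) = 3*(v - 2)/(3*v - 7)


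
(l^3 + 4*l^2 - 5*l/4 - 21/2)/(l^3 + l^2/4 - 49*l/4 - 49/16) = 4*(2*l^2 + l - 6)/(8*l^2 - 26*l - 7)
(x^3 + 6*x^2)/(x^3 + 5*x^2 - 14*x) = x*(x + 6)/(x^2 + 5*x - 14)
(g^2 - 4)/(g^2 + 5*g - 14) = (g + 2)/(g + 7)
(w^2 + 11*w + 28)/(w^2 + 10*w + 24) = (w + 7)/(w + 6)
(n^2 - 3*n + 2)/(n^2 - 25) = (n^2 - 3*n + 2)/(n^2 - 25)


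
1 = 1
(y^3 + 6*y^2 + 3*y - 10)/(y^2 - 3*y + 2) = (y^2 + 7*y + 10)/(y - 2)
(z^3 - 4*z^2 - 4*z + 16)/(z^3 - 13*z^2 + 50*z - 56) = (z + 2)/(z - 7)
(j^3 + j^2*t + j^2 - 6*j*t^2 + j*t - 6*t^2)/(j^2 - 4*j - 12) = (-j^3 - j^2*t - j^2 + 6*j*t^2 - j*t + 6*t^2)/(-j^2 + 4*j + 12)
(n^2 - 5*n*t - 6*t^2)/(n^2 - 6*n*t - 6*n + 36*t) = (n + t)/(n - 6)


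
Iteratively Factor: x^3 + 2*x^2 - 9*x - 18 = (x + 2)*(x^2 - 9) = (x - 3)*(x + 2)*(x + 3)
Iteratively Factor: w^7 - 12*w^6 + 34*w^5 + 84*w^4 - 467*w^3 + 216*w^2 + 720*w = (w - 3)*(w^6 - 9*w^5 + 7*w^4 + 105*w^3 - 152*w^2 - 240*w) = (w - 4)*(w - 3)*(w^5 - 5*w^4 - 13*w^3 + 53*w^2 + 60*w) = w*(w - 4)*(w - 3)*(w^4 - 5*w^3 - 13*w^2 + 53*w + 60) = w*(w - 4)^2*(w - 3)*(w^3 - w^2 - 17*w - 15) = w*(w - 4)^2*(w - 3)*(w + 3)*(w^2 - 4*w - 5) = w*(w - 5)*(w - 4)^2*(w - 3)*(w + 3)*(w + 1)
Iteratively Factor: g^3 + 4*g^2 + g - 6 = (g + 2)*(g^2 + 2*g - 3) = (g - 1)*(g + 2)*(g + 3)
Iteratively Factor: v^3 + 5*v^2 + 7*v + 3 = (v + 3)*(v^2 + 2*v + 1) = (v + 1)*(v + 3)*(v + 1)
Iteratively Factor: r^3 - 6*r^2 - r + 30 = (r + 2)*(r^2 - 8*r + 15) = (r - 5)*(r + 2)*(r - 3)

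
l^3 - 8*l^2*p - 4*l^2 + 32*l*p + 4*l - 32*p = (l - 2)^2*(l - 8*p)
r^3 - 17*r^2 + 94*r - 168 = (r - 7)*(r - 6)*(r - 4)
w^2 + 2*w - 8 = (w - 2)*(w + 4)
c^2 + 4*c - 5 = (c - 1)*(c + 5)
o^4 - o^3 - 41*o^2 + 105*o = o*(o - 5)*(o - 3)*(o + 7)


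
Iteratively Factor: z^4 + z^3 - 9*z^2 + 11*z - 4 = (z - 1)*(z^3 + 2*z^2 - 7*z + 4) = (z - 1)*(z + 4)*(z^2 - 2*z + 1) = (z - 1)^2*(z + 4)*(z - 1)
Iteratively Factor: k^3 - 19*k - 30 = (k + 3)*(k^2 - 3*k - 10) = (k + 2)*(k + 3)*(k - 5)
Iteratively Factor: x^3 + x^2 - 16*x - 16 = (x + 1)*(x^2 - 16) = (x - 4)*(x + 1)*(x + 4)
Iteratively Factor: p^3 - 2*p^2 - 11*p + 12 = (p - 4)*(p^2 + 2*p - 3) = (p - 4)*(p + 3)*(p - 1)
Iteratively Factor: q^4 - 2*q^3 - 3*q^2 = (q - 3)*(q^3 + q^2) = q*(q - 3)*(q^2 + q) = q^2*(q - 3)*(q + 1)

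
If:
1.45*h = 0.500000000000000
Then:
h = 0.34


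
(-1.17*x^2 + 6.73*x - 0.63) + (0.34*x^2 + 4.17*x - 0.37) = -0.83*x^2 + 10.9*x - 1.0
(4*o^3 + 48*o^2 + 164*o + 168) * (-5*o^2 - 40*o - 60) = -20*o^5 - 400*o^4 - 2980*o^3 - 10280*o^2 - 16560*o - 10080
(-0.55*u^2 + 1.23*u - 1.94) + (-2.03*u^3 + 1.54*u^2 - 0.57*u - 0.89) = -2.03*u^3 + 0.99*u^2 + 0.66*u - 2.83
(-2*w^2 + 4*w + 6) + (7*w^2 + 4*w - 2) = 5*w^2 + 8*w + 4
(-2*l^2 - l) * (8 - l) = 2*l^3 - 15*l^2 - 8*l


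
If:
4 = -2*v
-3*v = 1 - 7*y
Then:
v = -2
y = -5/7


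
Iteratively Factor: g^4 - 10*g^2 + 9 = (g + 1)*(g^3 - g^2 - 9*g + 9) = (g - 3)*(g + 1)*(g^2 + 2*g - 3) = (g - 3)*(g + 1)*(g + 3)*(g - 1)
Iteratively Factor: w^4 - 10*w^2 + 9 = (w + 1)*(w^3 - w^2 - 9*w + 9) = (w - 1)*(w + 1)*(w^2 - 9) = (w - 3)*(w - 1)*(w + 1)*(w + 3)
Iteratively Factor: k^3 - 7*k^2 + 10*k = (k - 2)*(k^2 - 5*k) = k*(k - 2)*(k - 5)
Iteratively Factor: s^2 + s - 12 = (s - 3)*(s + 4)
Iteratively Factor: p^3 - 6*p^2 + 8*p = (p)*(p^2 - 6*p + 8) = p*(p - 4)*(p - 2)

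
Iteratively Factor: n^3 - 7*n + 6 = (n - 2)*(n^2 + 2*n - 3) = (n - 2)*(n - 1)*(n + 3)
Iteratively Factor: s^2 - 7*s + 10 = (s - 2)*(s - 5)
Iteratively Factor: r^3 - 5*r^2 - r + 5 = (r + 1)*(r^2 - 6*r + 5) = (r - 1)*(r + 1)*(r - 5)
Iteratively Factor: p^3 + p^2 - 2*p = (p)*(p^2 + p - 2) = p*(p - 1)*(p + 2)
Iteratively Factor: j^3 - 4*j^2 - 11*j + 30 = (j - 2)*(j^2 - 2*j - 15) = (j - 2)*(j + 3)*(j - 5)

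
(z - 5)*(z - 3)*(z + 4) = z^3 - 4*z^2 - 17*z + 60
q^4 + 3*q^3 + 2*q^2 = q^2*(q + 1)*(q + 2)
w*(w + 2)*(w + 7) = w^3 + 9*w^2 + 14*w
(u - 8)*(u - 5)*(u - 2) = u^3 - 15*u^2 + 66*u - 80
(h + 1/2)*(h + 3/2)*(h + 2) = h^3 + 4*h^2 + 19*h/4 + 3/2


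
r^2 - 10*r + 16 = (r - 8)*(r - 2)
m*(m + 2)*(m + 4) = m^3 + 6*m^2 + 8*m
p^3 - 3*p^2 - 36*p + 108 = (p - 6)*(p - 3)*(p + 6)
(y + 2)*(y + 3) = y^2 + 5*y + 6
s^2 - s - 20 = (s - 5)*(s + 4)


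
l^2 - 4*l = l*(l - 4)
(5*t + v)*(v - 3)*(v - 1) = 5*t*v^2 - 20*t*v + 15*t + v^3 - 4*v^2 + 3*v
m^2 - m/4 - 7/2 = (m - 2)*(m + 7/4)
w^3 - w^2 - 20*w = w*(w - 5)*(w + 4)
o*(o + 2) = o^2 + 2*o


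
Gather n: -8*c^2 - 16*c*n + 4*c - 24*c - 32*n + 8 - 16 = -8*c^2 - 20*c + n*(-16*c - 32) - 8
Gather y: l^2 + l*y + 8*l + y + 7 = l^2 + 8*l + y*(l + 1) + 7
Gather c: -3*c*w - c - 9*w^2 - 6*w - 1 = c*(-3*w - 1) - 9*w^2 - 6*w - 1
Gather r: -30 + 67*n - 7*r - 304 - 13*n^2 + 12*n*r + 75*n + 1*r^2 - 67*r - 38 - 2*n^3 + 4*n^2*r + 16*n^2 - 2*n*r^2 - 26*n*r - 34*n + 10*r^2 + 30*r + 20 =-2*n^3 + 3*n^2 + 108*n + r^2*(11 - 2*n) + r*(4*n^2 - 14*n - 44) - 352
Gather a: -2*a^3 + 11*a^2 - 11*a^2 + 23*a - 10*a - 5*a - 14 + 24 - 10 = -2*a^3 + 8*a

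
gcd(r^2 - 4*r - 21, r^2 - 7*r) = r - 7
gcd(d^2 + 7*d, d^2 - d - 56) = d + 7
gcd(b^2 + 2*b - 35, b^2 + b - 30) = b - 5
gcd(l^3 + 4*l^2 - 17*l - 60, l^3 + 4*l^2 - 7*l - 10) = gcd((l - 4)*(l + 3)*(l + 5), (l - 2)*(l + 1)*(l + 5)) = l + 5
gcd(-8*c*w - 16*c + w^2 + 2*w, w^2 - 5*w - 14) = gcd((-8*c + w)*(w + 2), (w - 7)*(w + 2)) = w + 2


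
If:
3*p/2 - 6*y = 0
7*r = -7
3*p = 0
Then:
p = 0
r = -1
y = 0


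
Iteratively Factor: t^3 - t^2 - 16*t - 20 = (t - 5)*(t^2 + 4*t + 4) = (t - 5)*(t + 2)*(t + 2)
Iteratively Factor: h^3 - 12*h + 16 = (h + 4)*(h^2 - 4*h + 4) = (h - 2)*(h + 4)*(h - 2)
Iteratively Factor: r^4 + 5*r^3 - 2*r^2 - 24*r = (r + 4)*(r^3 + r^2 - 6*r) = (r + 3)*(r + 4)*(r^2 - 2*r) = (r - 2)*(r + 3)*(r + 4)*(r)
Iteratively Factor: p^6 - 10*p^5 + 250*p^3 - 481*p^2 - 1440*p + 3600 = (p + 4)*(p^5 - 14*p^4 + 56*p^3 + 26*p^2 - 585*p + 900) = (p - 3)*(p + 4)*(p^4 - 11*p^3 + 23*p^2 + 95*p - 300) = (p - 4)*(p - 3)*(p + 4)*(p^3 - 7*p^2 - 5*p + 75) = (p - 4)*(p - 3)*(p + 3)*(p + 4)*(p^2 - 10*p + 25) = (p - 5)*(p - 4)*(p - 3)*(p + 3)*(p + 4)*(p - 5)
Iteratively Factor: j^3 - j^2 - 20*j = (j + 4)*(j^2 - 5*j) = j*(j + 4)*(j - 5)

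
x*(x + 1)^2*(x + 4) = x^4 + 6*x^3 + 9*x^2 + 4*x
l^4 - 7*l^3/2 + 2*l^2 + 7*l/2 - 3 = (l - 2)*(l - 3/2)*(l - 1)*(l + 1)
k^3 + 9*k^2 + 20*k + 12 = (k + 1)*(k + 2)*(k + 6)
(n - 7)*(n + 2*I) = n^2 - 7*n + 2*I*n - 14*I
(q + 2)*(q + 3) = q^2 + 5*q + 6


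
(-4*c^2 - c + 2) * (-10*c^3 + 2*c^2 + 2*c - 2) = 40*c^5 + 2*c^4 - 30*c^3 + 10*c^2 + 6*c - 4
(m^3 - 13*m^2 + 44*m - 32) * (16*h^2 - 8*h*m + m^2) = 16*h^2*m^3 - 208*h^2*m^2 + 704*h^2*m - 512*h^2 - 8*h*m^4 + 104*h*m^3 - 352*h*m^2 + 256*h*m + m^5 - 13*m^4 + 44*m^3 - 32*m^2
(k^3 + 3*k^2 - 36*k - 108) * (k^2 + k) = k^5 + 4*k^4 - 33*k^3 - 144*k^2 - 108*k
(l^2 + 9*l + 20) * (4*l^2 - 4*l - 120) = 4*l^4 + 32*l^3 - 76*l^2 - 1160*l - 2400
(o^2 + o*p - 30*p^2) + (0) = o^2 + o*p - 30*p^2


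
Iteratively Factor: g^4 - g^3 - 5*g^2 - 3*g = (g - 3)*(g^3 + 2*g^2 + g) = (g - 3)*(g + 1)*(g^2 + g) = (g - 3)*(g + 1)^2*(g)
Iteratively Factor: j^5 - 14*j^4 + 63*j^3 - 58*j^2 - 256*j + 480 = (j + 2)*(j^4 - 16*j^3 + 95*j^2 - 248*j + 240) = (j - 5)*(j + 2)*(j^3 - 11*j^2 + 40*j - 48) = (j - 5)*(j - 4)*(j + 2)*(j^2 - 7*j + 12) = (j - 5)*(j - 4)*(j - 3)*(j + 2)*(j - 4)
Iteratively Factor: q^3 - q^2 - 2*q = (q)*(q^2 - q - 2) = q*(q - 2)*(q + 1)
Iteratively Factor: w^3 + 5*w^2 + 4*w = (w)*(w^2 + 5*w + 4) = w*(w + 4)*(w + 1)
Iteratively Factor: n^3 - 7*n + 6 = (n - 1)*(n^2 + n - 6) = (n - 2)*(n - 1)*(n + 3)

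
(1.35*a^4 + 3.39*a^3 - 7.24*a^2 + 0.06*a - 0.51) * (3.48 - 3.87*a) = -5.2245*a^5 - 8.4213*a^4 + 39.816*a^3 - 25.4274*a^2 + 2.1825*a - 1.7748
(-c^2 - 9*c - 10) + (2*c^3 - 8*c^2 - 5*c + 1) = 2*c^3 - 9*c^2 - 14*c - 9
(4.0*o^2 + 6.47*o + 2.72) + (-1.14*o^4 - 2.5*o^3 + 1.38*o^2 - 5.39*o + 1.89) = -1.14*o^4 - 2.5*o^3 + 5.38*o^2 + 1.08*o + 4.61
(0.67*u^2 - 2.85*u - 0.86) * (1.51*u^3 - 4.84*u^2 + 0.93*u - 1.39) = 1.0117*u^5 - 7.5463*u^4 + 13.1185*u^3 + 0.5806*u^2 + 3.1617*u + 1.1954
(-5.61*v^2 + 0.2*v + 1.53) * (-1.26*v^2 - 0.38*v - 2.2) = 7.0686*v^4 + 1.8798*v^3 + 10.3382*v^2 - 1.0214*v - 3.366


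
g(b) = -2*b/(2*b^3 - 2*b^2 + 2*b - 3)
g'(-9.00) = 0.00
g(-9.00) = -0.01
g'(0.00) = 0.67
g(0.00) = 0.00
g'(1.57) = 3.11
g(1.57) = -1.06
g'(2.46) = 0.26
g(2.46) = -0.25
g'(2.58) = 0.22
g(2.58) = -0.22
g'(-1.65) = -0.10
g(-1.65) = -0.16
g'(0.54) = 1.27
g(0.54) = 0.49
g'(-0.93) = -0.06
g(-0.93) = -0.23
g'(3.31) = 0.09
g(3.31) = -0.12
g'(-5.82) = -0.01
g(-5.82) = -0.02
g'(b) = -2*b*(-6*b^2 + 4*b - 2)/(2*b^3 - 2*b^2 + 2*b - 3)^2 - 2/(2*b^3 - 2*b^2 + 2*b - 3) = 2*(4*b^3 - 2*b^2 + 3)/(4*b^6 - 8*b^5 + 12*b^4 - 20*b^3 + 16*b^2 - 12*b + 9)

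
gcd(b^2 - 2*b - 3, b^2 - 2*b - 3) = b^2 - 2*b - 3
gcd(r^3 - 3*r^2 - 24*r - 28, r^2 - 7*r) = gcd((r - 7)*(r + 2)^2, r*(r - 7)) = r - 7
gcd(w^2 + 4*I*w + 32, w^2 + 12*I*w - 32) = w + 8*I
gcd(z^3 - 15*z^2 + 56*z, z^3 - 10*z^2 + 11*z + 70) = z - 7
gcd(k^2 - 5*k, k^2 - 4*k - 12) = 1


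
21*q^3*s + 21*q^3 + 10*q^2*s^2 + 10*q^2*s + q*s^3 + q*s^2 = (3*q + s)*(7*q + s)*(q*s + q)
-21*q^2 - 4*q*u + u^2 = (-7*q + u)*(3*q + u)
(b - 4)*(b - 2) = b^2 - 6*b + 8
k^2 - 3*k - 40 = (k - 8)*(k + 5)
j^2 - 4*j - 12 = (j - 6)*(j + 2)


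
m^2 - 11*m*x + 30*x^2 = (m - 6*x)*(m - 5*x)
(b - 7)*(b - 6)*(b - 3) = b^3 - 16*b^2 + 81*b - 126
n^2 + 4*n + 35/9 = (n + 5/3)*(n + 7/3)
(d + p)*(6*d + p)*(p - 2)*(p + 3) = 6*d^2*p^2 + 6*d^2*p - 36*d^2 + 7*d*p^3 + 7*d*p^2 - 42*d*p + p^4 + p^3 - 6*p^2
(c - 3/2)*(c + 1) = c^2 - c/2 - 3/2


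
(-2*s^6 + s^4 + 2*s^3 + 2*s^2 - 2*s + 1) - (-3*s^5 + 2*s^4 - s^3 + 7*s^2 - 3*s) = -2*s^6 + 3*s^5 - s^4 + 3*s^3 - 5*s^2 + s + 1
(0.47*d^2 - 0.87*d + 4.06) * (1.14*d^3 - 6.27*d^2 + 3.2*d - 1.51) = 0.5358*d^5 - 3.9387*d^4 + 11.5873*d^3 - 28.9499*d^2 + 14.3057*d - 6.1306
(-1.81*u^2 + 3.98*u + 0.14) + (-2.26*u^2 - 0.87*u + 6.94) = -4.07*u^2 + 3.11*u + 7.08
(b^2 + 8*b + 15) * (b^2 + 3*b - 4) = b^4 + 11*b^3 + 35*b^2 + 13*b - 60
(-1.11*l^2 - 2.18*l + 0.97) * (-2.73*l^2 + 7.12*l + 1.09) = 3.0303*l^4 - 1.9518*l^3 - 19.3796*l^2 + 4.5302*l + 1.0573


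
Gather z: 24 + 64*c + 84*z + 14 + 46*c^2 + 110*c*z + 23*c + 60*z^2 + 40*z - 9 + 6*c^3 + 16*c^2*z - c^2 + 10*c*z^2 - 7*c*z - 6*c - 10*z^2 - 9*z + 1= 6*c^3 + 45*c^2 + 81*c + z^2*(10*c + 50) + z*(16*c^2 + 103*c + 115) + 30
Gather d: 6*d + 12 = 6*d + 12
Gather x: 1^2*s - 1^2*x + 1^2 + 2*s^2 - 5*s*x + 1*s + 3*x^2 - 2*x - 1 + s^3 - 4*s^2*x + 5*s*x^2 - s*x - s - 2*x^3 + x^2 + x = s^3 + 2*s^2 + s - 2*x^3 + x^2*(5*s + 4) + x*(-4*s^2 - 6*s - 2)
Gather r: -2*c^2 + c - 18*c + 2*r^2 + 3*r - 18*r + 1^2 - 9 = -2*c^2 - 17*c + 2*r^2 - 15*r - 8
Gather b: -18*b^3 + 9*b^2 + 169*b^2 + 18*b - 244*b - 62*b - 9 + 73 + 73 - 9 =-18*b^3 + 178*b^2 - 288*b + 128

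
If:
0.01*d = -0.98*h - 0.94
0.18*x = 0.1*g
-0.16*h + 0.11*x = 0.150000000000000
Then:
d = -67.375*x - 2.125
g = 1.8*x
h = 0.6875*x - 0.9375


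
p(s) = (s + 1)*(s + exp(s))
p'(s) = s + (s + 1)*(exp(s) + 1) + exp(s)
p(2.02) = 28.87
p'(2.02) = 35.34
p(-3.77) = 10.38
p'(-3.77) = -6.58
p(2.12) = 32.61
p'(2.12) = 39.56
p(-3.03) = 6.05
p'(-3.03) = -5.11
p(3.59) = 182.79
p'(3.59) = 210.73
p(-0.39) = 0.18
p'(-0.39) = 1.31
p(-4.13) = 12.88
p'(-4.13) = -7.29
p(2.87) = 79.36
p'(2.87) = 92.63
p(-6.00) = 29.99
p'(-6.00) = -11.01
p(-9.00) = 72.00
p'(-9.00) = -17.00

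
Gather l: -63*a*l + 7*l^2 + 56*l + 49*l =7*l^2 + l*(105 - 63*a)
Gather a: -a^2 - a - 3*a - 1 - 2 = -a^2 - 4*a - 3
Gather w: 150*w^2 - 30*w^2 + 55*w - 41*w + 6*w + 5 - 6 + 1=120*w^2 + 20*w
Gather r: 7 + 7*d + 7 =7*d + 14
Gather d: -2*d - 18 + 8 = -2*d - 10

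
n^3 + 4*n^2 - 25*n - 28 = (n - 4)*(n + 1)*(n + 7)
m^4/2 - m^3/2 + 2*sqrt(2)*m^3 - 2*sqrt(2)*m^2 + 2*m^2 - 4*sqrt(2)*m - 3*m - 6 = (m/2 + sqrt(2)/2)*(m - 2)*(m + 1)*(m + 3*sqrt(2))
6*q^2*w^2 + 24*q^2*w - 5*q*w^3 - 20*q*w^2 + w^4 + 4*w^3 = w*(-3*q + w)*(-2*q + w)*(w + 4)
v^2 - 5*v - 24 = (v - 8)*(v + 3)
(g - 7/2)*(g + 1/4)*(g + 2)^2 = g^4 + 3*g^3/4 - 79*g^2/8 - 33*g/2 - 7/2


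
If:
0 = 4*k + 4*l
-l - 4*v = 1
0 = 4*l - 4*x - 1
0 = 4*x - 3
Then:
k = -1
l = 1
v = -1/2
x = 3/4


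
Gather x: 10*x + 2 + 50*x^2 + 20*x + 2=50*x^2 + 30*x + 4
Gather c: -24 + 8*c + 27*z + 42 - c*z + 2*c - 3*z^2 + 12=c*(10 - z) - 3*z^2 + 27*z + 30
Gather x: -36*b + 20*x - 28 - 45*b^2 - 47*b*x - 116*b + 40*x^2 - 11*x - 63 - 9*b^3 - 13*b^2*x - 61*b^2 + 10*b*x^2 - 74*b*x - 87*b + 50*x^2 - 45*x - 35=-9*b^3 - 106*b^2 - 239*b + x^2*(10*b + 90) + x*(-13*b^2 - 121*b - 36) - 126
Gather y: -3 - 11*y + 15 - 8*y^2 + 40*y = -8*y^2 + 29*y + 12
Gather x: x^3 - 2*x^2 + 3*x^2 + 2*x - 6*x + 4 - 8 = x^3 + x^2 - 4*x - 4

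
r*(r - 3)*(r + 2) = r^3 - r^2 - 6*r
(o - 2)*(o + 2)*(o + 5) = o^3 + 5*o^2 - 4*o - 20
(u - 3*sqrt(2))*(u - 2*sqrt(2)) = u^2 - 5*sqrt(2)*u + 12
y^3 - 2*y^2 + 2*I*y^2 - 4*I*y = y*(y - 2)*(y + 2*I)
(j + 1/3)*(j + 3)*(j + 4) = j^3 + 22*j^2/3 + 43*j/3 + 4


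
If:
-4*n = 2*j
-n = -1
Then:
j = -2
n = 1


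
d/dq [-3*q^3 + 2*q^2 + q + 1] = -9*q^2 + 4*q + 1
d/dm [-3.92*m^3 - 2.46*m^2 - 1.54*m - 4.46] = -11.76*m^2 - 4.92*m - 1.54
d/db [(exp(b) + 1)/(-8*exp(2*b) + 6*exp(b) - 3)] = (8*exp(2*b) + 16*exp(b) - 9)*exp(b)/(64*exp(4*b) - 96*exp(3*b) + 84*exp(2*b) - 36*exp(b) + 9)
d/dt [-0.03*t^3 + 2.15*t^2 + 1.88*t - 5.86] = -0.09*t^2 + 4.3*t + 1.88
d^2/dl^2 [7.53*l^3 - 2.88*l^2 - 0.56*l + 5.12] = 45.18*l - 5.76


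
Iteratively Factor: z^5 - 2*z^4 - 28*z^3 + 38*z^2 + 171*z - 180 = (z + 3)*(z^4 - 5*z^3 - 13*z^2 + 77*z - 60) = (z - 3)*(z + 3)*(z^3 - 2*z^2 - 19*z + 20) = (z - 3)*(z - 1)*(z + 3)*(z^2 - z - 20) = (z - 3)*(z - 1)*(z + 3)*(z + 4)*(z - 5)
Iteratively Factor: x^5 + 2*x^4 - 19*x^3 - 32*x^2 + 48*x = (x - 4)*(x^4 + 6*x^3 + 5*x^2 - 12*x) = x*(x - 4)*(x^3 + 6*x^2 + 5*x - 12) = x*(x - 4)*(x + 3)*(x^2 + 3*x - 4) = x*(x - 4)*(x + 3)*(x + 4)*(x - 1)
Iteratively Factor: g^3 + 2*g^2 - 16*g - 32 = (g - 4)*(g^2 + 6*g + 8) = (g - 4)*(g + 4)*(g + 2)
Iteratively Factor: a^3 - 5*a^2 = (a)*(a^2 - 5*a) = a^2*(a - 5)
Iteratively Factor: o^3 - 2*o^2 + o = (o - 1)*(o^2 - o) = (o - 1)^2*(o)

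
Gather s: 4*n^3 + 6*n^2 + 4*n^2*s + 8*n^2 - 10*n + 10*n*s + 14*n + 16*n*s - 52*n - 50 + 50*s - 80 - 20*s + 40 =4*n^3 + 14*n^2 - 48*n + s*(4*n^2 + 26*n + 30) - 90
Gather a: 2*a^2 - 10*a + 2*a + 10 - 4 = 2*a^2 - 8*a + 6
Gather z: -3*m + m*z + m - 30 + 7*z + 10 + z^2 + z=-2*m + z^2 + z*(m + 8) - 20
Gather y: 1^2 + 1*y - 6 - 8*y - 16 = -7*y - 21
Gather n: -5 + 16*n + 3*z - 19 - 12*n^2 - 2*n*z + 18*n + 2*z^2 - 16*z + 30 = -12*n^2 + n*(34 - 2*z) + 2*z^2 - 13*z + 6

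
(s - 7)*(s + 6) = s^2 - s - 42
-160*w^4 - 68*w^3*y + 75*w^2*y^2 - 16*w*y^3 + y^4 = (-8*w + y)*(-5*w + y)*(-4*w + y)*(w + y)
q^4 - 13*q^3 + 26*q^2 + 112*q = q*(q - 8)*(q - 7)*(q + 2)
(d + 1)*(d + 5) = d^2 + 6*d + 5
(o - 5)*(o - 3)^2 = o^3 - 11*o^2 + 39*o - 45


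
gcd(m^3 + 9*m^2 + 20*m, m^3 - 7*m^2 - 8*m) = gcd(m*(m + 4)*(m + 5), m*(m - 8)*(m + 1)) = m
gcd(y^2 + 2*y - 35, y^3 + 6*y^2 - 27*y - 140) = y^2 + 2*y - 35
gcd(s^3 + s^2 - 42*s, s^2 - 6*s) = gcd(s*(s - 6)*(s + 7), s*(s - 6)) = s^2 - 6*s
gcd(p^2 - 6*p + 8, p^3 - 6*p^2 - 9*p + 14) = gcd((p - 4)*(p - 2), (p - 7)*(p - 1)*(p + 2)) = 1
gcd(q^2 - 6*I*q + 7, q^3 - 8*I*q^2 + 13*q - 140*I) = q - 7*I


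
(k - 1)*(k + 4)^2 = k^3 + 7*k^2 + 8*k - 16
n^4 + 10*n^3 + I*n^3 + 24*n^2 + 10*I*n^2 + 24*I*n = n*(n + 4)*(n + 6)*(n + I)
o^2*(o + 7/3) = o^3 + 7*o^2/3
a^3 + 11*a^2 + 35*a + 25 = (a + 1)*(a + 5)^2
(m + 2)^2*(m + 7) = m^3 + 11*m^2 + 32*m + 28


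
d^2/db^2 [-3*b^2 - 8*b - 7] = -6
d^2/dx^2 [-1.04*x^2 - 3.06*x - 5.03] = -2.08000000000000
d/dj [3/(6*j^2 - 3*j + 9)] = (1 - 4*j)/(2*j^2 - j + 3)^2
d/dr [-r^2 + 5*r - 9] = 5 - 2*r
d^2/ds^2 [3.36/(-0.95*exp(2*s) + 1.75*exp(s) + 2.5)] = (3.36*(1.9*exp(s) - 1.75)*(3.8*exp(s) - 3.5)*exp(s) + (12.768*exp(s) - 5.88)*(-0.95*exp(2*s) + 1.75*exp(s) + 2.5))*exp(s)/(-0.95*exp(2*s) + 1.75*exp(s) + 2.5)^3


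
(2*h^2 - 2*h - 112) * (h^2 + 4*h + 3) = 2*h^4 + 6*h^3 - 114*h^2 - 454*h - 336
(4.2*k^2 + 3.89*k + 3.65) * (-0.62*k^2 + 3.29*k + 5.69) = -2.604*k^4 + 11.4062*k^3 + 34.4331*k^2 + 34.1426*k + 20.7685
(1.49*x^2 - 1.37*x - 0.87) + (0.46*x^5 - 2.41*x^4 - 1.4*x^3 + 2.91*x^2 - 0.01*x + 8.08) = 0.46*x^5 - 2.41*x^4 - 1.4*x^3 + 4.4*x^2 - 1.38*x + 7.21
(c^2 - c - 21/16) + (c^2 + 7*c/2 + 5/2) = 2*c^2 + 5*c/2 + 19/16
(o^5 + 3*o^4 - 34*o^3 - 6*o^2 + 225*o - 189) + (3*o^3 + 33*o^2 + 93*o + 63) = o^5 + 3*o^4 - 31*o^3 + 27*o^2 + 318*o - 126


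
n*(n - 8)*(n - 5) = n^3 - 13*n^2 + 40*n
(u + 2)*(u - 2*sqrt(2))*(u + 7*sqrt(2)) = u^3 + 2*u^2 + 5*sqrt(2)*u^2 - 28*u + 10*sqrt(2)*u - 56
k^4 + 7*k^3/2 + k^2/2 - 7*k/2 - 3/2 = (k - 1)*(k + 1/2)*(k + 1)*(k + 3)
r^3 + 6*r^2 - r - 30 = (r - 2)*(r + 3)*(r + 5)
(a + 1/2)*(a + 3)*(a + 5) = a^3 + 17*a^2/2 + 19*a + 15/2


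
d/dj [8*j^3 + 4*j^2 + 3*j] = 24*j^2 + 8*j + 3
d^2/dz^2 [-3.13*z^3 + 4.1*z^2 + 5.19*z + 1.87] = 8.2 - 18.78*z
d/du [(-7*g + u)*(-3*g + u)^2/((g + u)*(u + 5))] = (3*g - u)*((g + u)*(3*g - u)*(7*g - u) + (g + u)*(17*g - 3*u)*(u + 5) + (3*g - u)*(7*g - u)*(u + 5))/((g + u)^2*(u + 5)^2)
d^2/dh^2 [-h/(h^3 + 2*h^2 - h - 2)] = 2*(-h*(3*h^2 + 4*h - 1)^2 + (3*h^2 + h*(3*h + 2) + 4*h - 1)*(h^3 + 2*h^2 - h - 2))/(h^3 + 2*h^2 - h - 2)^3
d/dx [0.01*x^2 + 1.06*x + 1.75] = 0.02*x + 1.06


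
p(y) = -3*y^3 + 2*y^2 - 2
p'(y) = -9*y^2 + 4*y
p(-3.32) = 129.83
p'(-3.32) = -112.48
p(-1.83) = 23.08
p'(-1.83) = -37.46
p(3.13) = -74.40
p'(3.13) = -75.65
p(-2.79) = 78.72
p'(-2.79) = -81.22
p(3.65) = -121.24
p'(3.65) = -105.30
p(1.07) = -3.39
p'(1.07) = -6.02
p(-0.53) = -0.99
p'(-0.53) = -4.65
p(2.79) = -51.58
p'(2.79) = -58.90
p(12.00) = -4898.00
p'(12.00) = -1248.00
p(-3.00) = 97.00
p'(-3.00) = -93.00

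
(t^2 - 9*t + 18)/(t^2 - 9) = (t - 6)/(t + 3)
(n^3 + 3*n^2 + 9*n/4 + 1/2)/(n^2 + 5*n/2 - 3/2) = (4*n^3 + 12*n^2 + 9*n + 2)/(2*(2*n^2 + 5*n - 3))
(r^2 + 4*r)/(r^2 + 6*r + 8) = r/(r + 2)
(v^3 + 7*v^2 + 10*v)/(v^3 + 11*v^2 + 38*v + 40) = v/(v + 4)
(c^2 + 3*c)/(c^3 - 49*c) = (c + 3)/(c^2 - 49)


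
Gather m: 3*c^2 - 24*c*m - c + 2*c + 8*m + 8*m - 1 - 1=3*c^2 + c + m*(16 - 24*c) - 2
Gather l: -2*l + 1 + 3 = 4 - 2*l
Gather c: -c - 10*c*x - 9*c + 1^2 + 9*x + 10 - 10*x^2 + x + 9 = c*(-10*x - 10) - 10*x^2 + 10*x + 20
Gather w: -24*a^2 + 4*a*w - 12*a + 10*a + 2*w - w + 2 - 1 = -24*a^2 - 2*a + w*(4*a + 1) + 1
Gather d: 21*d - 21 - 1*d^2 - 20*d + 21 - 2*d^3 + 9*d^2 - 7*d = -2*d^3 + 8*d^2 - 6*d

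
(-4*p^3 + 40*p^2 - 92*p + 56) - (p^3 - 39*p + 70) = -5*p^3 + 40*p^2 - 53*p - 14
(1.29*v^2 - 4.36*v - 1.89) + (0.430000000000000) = 1.29*v^2 - 4.36*v - 1.46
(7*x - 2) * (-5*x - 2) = -35*x^2 - 4*x + 4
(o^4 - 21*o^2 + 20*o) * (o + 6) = o^5 + 6*o^4 - 21*o^3 - 106*o^2 + 120*o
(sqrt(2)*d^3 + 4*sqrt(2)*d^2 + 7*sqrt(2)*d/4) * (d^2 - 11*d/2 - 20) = sqrt(2)*d^5 - 3*sqrt(2)*d^4/2 - 161*sqrt(2)*d^3/4 - 717*sqrt(2)*d^2/8 - 35*sqrt(2)*d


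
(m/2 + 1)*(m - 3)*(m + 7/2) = m^3/2 + 5*m^2/4 - 19*m/4 - 21/2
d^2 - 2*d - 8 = (d - 4)*(d + 2)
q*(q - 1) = q^2 - q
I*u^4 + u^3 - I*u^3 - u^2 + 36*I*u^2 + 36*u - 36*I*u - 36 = (u - 6*I)*(u - I)*(u + 6*I)*(I*u - I)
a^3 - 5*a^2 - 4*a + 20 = (a - 5)*(a - 2)*(a + 2)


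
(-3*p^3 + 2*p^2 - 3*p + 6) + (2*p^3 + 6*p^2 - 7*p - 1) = -p^3 + 8*p^2 - 10*p + 5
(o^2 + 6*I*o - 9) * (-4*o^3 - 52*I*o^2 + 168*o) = -4*o^5 - 76*I*o^4 + 516*o^3 + 1476*I*o^2 - 1512*o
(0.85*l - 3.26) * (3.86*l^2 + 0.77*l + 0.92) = 3.281*l^3 - 11.9291*l^2 - 1.7282*l - 2.9992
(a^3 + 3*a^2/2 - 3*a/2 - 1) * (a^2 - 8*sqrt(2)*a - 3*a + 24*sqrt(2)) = a^5 - 8*sqrt(2)*a^4 - 3*a^4/2 - 6*a^3 + 12*sqrt(2)*a^3 + 7*a^2/2 + 48*sqrt(2)*a^2 - 28*sqrt(2)*a + 3*a - 24*sqrt(2)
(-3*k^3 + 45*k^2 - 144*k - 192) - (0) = -3*k^3 + 45*k^2 - 144*k - 192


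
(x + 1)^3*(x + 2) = x^4 + 5*x^3 + 9*x^2 + 7*x + 2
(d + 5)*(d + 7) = d^2 + 12*d + 35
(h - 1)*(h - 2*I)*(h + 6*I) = h^3 - h^2 + 4*I*h^2 + 12*h - 4*I*h - 12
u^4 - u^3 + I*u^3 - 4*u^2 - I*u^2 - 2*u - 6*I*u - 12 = (u - 3)*(u + 2)*(u - I)*(u + 2*I)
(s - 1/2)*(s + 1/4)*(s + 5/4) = s^3 + s^2 - 7*s/16 - 5/32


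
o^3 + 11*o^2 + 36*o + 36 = (o + 2)*(o + 3)*(o + 6)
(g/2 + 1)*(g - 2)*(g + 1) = g^3/2 + g^2/2 - 2*g - 2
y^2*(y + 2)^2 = y^4 + 4*y^3 + 4*y^2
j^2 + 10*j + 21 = (j + 3)*(j + 7)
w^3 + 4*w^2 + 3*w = w*(w + 1)*(w + 3)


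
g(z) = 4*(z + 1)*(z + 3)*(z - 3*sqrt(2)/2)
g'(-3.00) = 40.97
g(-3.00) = 0.00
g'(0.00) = -21.94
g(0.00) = -25.46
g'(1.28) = 16.96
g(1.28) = -32.84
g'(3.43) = 170.79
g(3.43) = 149.11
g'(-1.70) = -12.81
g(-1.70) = 13.91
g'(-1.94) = -5.94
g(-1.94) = 16.19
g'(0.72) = -4.90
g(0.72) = -35.86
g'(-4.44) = 147.89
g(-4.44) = -130.01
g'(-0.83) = -26.15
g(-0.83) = -4.35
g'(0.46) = -12.49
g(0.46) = -33.57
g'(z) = 4*(z + 1)*(z + 3) + 4*(z + 1)*(z - 3*sqrt(2)/2) + 4*(z + 3)*(z - 3*sqrt(2)/2) = 12*z^2 - 12*sqrt(2)*z + 32*z - 24*sqrt(2) + 12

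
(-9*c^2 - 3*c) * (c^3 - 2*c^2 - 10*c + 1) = -9*c^5 + 15*c^4 + 96*c^3 + 21*c^2 - 3*c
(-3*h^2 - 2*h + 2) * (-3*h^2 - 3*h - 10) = 9*h^4 + 15*h^3 + 30*h^2 + 14*h - 20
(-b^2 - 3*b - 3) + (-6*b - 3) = -b^2 - 9*b - 6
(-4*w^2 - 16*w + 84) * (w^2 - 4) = -4*w^4 - 16*w^3 + 100*w^2 + 64*w - 336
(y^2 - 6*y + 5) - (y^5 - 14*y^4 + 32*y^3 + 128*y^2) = -y^5 + 14*y^4 - 32*y^3 - 127*y^2 - 6*y + 5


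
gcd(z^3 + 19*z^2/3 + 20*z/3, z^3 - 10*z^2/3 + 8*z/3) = z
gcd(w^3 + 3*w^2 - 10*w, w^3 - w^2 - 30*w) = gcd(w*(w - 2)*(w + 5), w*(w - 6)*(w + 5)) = w^2 + 5*w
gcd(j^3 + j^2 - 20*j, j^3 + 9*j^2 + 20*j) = j^2 + 5*j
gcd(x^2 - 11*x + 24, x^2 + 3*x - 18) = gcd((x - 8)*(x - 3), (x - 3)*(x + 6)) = x - 3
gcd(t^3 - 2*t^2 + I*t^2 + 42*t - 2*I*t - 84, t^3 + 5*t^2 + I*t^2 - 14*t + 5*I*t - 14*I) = t - 2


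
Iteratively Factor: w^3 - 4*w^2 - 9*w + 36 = (w - 3)*(w^2 - w - 12) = (w - 4)*(w - 3)*(w + 3)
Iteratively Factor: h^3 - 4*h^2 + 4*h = (h)*(h^2 - 4*h + 4) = h*(h - 2)*(h - 2)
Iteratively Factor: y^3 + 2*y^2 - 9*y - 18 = (y - 3)*(y^2 + 5*y + 6) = (y - 3)*(y + 2)*(y + 3)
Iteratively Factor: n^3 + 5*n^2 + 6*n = (n)*(n^2 + 5*n + 6) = n*(n + 3)*(n + 2)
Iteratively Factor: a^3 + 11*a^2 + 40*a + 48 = (a + 4)*(a^2 + 7*a + 12) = (a + 3)*(a + 4)*(a + 4)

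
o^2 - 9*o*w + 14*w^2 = (o - 7*w)*(o - 2*w)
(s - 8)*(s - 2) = s^2 - 10*s + 16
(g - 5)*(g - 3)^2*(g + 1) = g^4 - 10*g^3 + 28*g^2 - 6*g - 45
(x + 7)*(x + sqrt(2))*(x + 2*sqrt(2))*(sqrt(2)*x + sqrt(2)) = sqrt(2)*x^4 + 6*x^3 + 8*sqrt(2)*x^3 + 11*sqrt(2)*x^2 + 48*x^2 + 42*x + 32*sqrt(2)*x + 28*sqrt(2)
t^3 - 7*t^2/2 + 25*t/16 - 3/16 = (t - 3)*(t - 1/4)^2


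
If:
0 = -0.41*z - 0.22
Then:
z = -0.54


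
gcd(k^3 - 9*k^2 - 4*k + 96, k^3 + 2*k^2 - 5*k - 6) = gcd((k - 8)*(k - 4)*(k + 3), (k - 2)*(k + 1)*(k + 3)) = k + 3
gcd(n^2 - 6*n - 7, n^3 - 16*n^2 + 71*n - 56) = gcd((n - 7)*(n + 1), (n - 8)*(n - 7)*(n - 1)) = n - 7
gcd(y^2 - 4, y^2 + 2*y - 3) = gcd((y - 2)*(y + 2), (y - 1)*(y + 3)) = 1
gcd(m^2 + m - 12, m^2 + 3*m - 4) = m + 4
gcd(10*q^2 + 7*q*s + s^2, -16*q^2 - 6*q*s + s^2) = 2*q + s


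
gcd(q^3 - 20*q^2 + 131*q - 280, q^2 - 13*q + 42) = q - 7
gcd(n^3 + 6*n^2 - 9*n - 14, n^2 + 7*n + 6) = n + 1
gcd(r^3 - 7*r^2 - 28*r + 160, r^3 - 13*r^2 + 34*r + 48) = r - 8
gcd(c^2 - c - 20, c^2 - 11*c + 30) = c - 5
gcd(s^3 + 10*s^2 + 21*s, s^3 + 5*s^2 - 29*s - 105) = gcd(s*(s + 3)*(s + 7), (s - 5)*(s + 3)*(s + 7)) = s^2 + 10*s + 21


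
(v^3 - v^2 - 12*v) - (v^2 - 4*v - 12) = v^3 - 2*v^2 - 8*v + 12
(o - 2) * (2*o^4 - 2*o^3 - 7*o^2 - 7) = 2*o^5 - 6*o^4 - 3*o^3 + 14*o^2 - 7*o + 14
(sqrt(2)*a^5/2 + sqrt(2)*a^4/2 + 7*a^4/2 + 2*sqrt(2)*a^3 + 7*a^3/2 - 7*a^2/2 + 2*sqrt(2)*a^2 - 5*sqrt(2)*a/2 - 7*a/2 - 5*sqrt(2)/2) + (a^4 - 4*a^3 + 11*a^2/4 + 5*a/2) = sqrt(2)*a^5/2 + sqrt(2)*a^4/2 + 9*a^4/2 - a^3/2 + 2*sqrt(2)*a^3 - 3*a^2/4 + 2*sqrt(2)*a^2 - 5*sqrt(2)*a/2 - a - 5*sqrt(2)/2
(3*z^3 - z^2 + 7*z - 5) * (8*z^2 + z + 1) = 24*z^5 - 5*z^4 + 58*z^3 - 34*z^2 + 2*z - 5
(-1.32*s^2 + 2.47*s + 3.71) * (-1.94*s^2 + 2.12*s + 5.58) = 2.5608*s^4 - 7.5902*s^3 - 9.3266*s^2 + 21.6478*s + 20.7018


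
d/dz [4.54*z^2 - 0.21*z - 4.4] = 9.08*z - 0.21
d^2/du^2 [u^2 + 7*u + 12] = 2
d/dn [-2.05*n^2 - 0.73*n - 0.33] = -4.1*n - 0.73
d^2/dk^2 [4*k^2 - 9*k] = 8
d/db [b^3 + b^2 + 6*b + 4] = 3*b^2 + 2*b + 6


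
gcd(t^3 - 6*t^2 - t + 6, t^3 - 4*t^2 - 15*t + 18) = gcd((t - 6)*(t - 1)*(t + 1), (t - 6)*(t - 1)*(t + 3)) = t^2 - 7*t + 6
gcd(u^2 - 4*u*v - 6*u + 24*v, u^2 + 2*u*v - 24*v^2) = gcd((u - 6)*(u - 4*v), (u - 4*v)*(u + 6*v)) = u - 4*v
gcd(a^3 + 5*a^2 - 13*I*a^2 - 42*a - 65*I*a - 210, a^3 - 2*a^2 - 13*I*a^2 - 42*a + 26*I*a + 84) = a^2 - 13*I*a - 42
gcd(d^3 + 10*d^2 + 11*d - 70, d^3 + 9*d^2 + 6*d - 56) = d^2 + 5*d - 14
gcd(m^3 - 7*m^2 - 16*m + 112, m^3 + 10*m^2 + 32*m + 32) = m + 4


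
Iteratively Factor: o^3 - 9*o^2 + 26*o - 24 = (o - 2)*(o^2 - 7*o + 12) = (o - 4)*(o - 2)*(o - 3)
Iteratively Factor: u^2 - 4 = (u + 2)*(u - 2)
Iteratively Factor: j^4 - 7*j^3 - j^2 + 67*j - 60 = (j - 1)*(j^3 - 6*j^2 - 7*j + 60) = (j - 4)*(j - 1)*(j^2 - 2*j - 15) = (j - 4)*(j - 1)*(j + 3)*(j - 5)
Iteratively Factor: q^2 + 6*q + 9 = (q + 3)*(q + 3)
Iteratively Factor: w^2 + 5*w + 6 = (w + 3)*(w + 2)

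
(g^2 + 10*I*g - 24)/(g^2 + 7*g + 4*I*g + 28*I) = (g + 6*I)/(g + 7)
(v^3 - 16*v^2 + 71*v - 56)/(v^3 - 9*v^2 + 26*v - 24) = (v^3 - 16*v^2 + 71*v - 56)/(v^3 - 9*v^2 + 26*v - 24)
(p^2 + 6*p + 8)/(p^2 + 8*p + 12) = (p + 4)/(p + 6)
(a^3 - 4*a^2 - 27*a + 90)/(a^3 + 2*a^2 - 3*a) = (a^3 - 4*a^2 - 27*a + 90)/(a*(a^2 + 2*a - 3))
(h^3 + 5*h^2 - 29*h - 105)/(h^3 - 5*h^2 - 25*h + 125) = (h^2 + 10*h + 21)/(h^2 - 25)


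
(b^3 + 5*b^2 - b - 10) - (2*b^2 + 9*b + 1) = b^3 + 3*b^2 - 10*b - 11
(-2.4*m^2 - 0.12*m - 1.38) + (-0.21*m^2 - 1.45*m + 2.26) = -2.61*m^2 - 1.57*m + 0.88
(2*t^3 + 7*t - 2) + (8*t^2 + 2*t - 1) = 2*t^3 + 8*t^2 + 9*t - 3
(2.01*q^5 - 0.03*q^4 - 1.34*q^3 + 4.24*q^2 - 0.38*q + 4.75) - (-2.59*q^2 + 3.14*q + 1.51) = 2.01*q^5 - 0.03*q^4 - 1.34*q^3 + 6.83*q^2 - 3.52*q + 3.24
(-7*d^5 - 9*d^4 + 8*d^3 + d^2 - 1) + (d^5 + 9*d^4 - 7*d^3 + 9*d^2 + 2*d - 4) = -6*d^5 + d^3 + 10*d^2 + 2*d - 5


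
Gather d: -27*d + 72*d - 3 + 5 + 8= 45*d + 10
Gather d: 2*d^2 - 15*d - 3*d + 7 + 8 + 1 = 2*d^2 - 18*d + 16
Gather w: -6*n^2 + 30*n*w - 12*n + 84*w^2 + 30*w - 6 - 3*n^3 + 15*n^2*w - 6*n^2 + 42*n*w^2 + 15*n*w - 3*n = -3*n^3 - 12*n^2 - 15*n + w^2*(42*n + 84) + w*(15*n^2 + 45*n + 30) - 6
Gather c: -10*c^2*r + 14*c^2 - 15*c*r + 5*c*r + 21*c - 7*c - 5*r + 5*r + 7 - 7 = c^2*(14 - 10*r) + c*(14 - 10*r)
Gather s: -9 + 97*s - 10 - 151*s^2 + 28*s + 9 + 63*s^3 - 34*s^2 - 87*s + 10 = 63*s^3 - 185*s^2 + 38*s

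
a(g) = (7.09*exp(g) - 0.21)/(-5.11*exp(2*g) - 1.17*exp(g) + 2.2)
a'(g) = (7.09*exp(g) - 0.21)*(10.22*exp(2*g) + 1.17*exp(g))/(-5.11*exp(2*g) - 1.17*exp(g) + 2.2)^2 + 7.09*exp(g)/(-5.11*exp(2*g) - 1.17*exp(g) + 2.2)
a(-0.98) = 2.35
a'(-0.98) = 6.80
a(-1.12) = 1.65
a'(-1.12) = 3.72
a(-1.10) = 1.73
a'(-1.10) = 4.01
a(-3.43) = 0.01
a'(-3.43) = 0.11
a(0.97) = -0.51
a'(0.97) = 0.52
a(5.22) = -0.01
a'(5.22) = 0.01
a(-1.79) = 0.52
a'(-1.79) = 0.77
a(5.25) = -0.01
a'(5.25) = 0.01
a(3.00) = -0.07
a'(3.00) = 0.07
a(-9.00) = -0.10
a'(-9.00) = 0.00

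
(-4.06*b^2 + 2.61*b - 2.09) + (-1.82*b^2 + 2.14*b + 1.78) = -5.88*b^2 + 4.75*b - 0.31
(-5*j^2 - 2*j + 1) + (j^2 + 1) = -4*j^2 - 2*j + 2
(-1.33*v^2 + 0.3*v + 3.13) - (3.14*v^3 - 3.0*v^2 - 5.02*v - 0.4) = -3.14*v^3 + 1.67*v^2 + 5.32*v + 3.53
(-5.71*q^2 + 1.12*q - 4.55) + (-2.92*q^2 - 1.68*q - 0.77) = -8.63*q^2 - 0.56*q - 5.32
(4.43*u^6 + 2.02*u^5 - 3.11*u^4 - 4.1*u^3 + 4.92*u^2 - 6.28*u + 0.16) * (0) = 0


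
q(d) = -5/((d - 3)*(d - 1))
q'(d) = 5/((d - 3)*(d - 1)^2) + 5/((d - 3)^2*(d - 1)) = 10*(d - 2)/((d - 3)^2*(d - 1)^2)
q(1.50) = 6.67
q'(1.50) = -8.89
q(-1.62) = -0.41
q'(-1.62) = -0.25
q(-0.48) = -0.97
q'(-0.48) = -0.93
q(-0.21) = -1.29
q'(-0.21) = -1.46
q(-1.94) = -0.34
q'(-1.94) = -0.19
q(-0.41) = -1.04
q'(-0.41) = -1.04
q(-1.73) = -0.39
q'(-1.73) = -0.22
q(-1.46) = -0.46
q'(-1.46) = -0.29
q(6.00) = -0.33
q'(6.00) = 0.18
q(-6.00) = -0.08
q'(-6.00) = -0.02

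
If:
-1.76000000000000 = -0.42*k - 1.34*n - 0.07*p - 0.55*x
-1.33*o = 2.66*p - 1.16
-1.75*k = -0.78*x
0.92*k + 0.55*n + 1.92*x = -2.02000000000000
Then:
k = 0.445714285714286*x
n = -4.23646753246753*x - 3.67272727272727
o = -141.1333283859*x - 190.026520847573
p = 70.5666641929499*x + 95.4493506493506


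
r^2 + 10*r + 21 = (r + 3)*(r + 7)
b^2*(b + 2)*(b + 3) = b^4 + 5*b^3 + 6*b^2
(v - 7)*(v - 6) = v^2 - 13*v + 42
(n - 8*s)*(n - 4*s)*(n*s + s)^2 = n^4*s^2 - 12*n^3*s^3 + 2*n^3*s^2 + 32*n^2*s^4 - 24*n^2*s^3 + n^2*s^2 + 64*n*s^4 - 12*n*s^3 + 32*s^4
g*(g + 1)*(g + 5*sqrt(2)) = g^3 + g^2 + 5*sqrt(2)*g^2 + 5*sqrt(2)*g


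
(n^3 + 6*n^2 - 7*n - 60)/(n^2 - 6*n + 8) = (n^3 + 6*n^2 - 7*n - 60)/(n^2 - 6*n + 8)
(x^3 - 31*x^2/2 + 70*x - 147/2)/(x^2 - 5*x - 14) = (2*x^2 - 17*x + 21)/(2*(x + 2))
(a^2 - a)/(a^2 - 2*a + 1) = a/(a - 1)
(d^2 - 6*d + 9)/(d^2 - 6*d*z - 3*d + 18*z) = (3 - d)/(-d + 6*z)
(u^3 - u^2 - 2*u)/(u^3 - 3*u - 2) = u/(u + 1)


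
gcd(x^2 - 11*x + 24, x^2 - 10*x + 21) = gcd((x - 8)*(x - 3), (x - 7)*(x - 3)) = x - 3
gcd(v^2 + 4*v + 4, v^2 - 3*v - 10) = v + 2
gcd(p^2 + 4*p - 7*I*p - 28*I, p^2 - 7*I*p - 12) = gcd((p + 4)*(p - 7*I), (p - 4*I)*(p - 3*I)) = 1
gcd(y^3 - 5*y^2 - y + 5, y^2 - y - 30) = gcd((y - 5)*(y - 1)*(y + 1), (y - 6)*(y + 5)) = 1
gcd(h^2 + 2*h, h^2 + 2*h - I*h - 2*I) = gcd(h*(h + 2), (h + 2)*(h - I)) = h + 2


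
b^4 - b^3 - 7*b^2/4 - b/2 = b*(b - 2)*(b + 1/2)^2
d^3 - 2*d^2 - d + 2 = (d - 2)*(d - 1)*(d + 1)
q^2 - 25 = (q - 5)*(q + 5)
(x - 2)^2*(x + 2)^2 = x^4 - 8*x^2 + 16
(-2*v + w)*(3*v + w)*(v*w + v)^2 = -6*v^4*w^2 - 12*v^4*w - 6*v^4 + v^3*w^3 + 2*v^3*w^2 + v^3*w + v^2*w^4 + 2*v^2*w^3 + v^2*w^2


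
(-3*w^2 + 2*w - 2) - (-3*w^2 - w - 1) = 3*w - 1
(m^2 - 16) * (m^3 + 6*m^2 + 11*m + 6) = m^5 + 6*m^4 - 5*m^3 - 90*m^2 - 176*m - 96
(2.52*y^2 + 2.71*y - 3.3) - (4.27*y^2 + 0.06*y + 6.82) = -1.75*y^2 + 2.65*y - 10.12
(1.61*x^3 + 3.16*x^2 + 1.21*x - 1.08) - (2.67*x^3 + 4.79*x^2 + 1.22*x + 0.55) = -1.06*x^3 - 1.63*x^2 - 0.01*x - 1.63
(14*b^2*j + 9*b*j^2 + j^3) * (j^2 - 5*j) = 14*b^2*j^3 - 70*b^2*j^2 + 9*b*j^4 - 45*b*j^3 + j^5 - 5*j^4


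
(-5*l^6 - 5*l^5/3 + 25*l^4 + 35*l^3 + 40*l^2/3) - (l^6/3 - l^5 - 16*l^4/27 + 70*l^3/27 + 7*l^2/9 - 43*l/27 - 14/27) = -16*l^6/3 - 2*l^5/3 + 691*l^4/27 + 875*l^3/27 + 113*l^2/9 + 43*l/27 + 14/27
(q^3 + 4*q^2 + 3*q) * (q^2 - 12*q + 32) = q^5 - 8*q^4 - 13*q^3 + 92*q^2 + 96*q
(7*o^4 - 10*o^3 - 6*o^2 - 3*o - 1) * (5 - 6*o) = -42*o^5 + 95*o^4 - 14*o^3 - 12*o^2 - 9*o - 5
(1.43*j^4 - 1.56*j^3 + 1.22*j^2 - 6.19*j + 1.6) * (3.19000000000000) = 4.5617*j^4 - 4.9764*j^3 + 3.8918*j^2 - 19.7461*j + 5.104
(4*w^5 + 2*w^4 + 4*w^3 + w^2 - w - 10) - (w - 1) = 4*w^5 + 2*w^4 + 4*w^3 + w^2 - 2*w - 9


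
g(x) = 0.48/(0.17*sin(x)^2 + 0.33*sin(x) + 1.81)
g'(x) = 0.48*(-0.34*sin(x)*cos(x) - 0.33*cos(x))/(0.17*sin(x)^2 + 0.33*sin(x) + 1.81)^2 = -(0.1632*sin(x) + 0.1584)*cos(x)/(0.17*sin(x)^2 + 0.33*sin(x) + 1.81)^2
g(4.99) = 0.29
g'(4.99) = -0.00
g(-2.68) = 0.28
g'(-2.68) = 0.03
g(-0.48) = 0.28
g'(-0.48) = -0.03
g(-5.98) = 0.25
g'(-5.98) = -0.05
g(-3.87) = 0.23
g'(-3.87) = 0.04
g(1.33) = 0.21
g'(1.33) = -0.01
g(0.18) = 0.26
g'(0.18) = -0.05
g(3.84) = 0.29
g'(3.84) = 0.01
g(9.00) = 0.24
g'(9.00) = 0.05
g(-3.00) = 0.27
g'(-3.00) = 0.04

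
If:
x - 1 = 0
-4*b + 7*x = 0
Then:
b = 7/4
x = 1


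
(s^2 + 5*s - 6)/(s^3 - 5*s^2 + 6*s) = (s^2 + 5*s - 6)/(s*(s^2 - 5*s + 6))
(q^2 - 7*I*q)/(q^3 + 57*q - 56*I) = q/(q^2 + 7*I*q + 8)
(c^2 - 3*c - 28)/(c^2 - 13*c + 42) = (c + 4)/(c - 6)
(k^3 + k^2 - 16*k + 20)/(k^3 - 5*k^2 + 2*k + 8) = (k^2 + 3*k - 10)/(k^2 - 3*k - 4)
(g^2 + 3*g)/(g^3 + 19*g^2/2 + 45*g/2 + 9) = 2*g/(2*g^2 + 13*g + 6)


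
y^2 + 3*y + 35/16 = (y + 5/4)*(y + 7/4)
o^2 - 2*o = o*(o - 2)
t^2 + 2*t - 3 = (t - 1)*(t + 3)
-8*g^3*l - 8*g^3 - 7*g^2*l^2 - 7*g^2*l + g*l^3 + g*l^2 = (-8*g + l)*(g + l)*(g*l + g)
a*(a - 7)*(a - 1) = a^3 - 8*a^2 + 7*a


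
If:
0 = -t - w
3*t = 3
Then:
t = 1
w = -1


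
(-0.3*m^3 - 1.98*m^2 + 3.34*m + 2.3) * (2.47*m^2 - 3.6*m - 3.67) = -0.741*m^5 - 3.8106*m^4 + 16.4788*m^3 + 0.9236*m^2 - 20.5378*m - 8.441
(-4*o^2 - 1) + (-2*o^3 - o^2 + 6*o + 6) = -2*o^3 - 5*o^2 + 6*o + 5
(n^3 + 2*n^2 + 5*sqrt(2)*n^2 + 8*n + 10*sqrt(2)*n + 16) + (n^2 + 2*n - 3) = n^3 + 3*n^2 + 5*sqrt(2)*n^2 + 10*n + 10*sqrt(2)*n + 13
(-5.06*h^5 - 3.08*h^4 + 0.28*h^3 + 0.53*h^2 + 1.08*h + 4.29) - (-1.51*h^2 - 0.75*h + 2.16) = -5.06*h^5 - 3.08*h^4 + 0.28*h^3 + 2.04*h^2 + 1.83*h + 2.13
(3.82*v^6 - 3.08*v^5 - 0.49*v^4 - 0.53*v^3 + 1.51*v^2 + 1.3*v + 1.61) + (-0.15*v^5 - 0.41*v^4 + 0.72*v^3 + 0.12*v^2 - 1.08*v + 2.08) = 3.82*v^6 - 3.23*v^5 - 0.9*v^4 + 0.19*v^3 + 1.63*v^2 + 0.22*v + 3.69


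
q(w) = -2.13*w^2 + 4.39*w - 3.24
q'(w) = 4.39 - 4.26*w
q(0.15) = -2.63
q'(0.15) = 3.75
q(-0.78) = -7.96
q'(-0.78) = 7.71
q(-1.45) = -14.08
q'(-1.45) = 10.57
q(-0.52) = -6.10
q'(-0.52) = 6.61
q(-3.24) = -39.82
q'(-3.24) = 18.19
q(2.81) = -7.72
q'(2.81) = -7.58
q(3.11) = -10.19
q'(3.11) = -8.86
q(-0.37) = -5.16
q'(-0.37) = 5.97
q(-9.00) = -215.28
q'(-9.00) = 42.73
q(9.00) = -136.26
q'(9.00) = -33.95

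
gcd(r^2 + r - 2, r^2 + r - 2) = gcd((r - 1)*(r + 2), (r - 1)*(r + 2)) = r^2 + r - 2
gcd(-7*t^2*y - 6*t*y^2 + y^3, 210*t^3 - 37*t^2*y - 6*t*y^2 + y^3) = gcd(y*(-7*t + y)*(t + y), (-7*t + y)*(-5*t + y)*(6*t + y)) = -7*t + y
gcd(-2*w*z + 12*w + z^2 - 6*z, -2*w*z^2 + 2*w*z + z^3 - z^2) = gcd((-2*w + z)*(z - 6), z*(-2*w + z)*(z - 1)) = -2*w + z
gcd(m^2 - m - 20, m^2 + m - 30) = m - 5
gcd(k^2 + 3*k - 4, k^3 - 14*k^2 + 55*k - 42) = k - 1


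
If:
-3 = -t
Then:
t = 3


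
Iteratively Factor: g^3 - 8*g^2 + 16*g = (g)*(g^2 - 8*g + 16) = g*(g - 4)*(g - 4)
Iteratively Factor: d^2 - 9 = (d + 3)*(d - 3)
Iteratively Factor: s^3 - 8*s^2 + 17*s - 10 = (s - 2)*(s^2 - 6*s + 5) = (s - 2)*(s - 1)*(s - 5)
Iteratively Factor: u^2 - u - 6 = (u + 2)*(u - 3)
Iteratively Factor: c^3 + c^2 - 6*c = (c - 2)*(c^2 + 3*c) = (c - 2)*(c + 3)*(c)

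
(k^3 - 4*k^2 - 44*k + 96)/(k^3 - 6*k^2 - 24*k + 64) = (k + 6)/(k + 4)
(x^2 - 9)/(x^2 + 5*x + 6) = (x - 3)/(x + 2)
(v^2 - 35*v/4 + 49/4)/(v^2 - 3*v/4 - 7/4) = (v - 7)/(v + 1)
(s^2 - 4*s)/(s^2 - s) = (s - 4)/(s - 1)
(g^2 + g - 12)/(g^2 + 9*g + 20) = (g - 3)/(g + 5)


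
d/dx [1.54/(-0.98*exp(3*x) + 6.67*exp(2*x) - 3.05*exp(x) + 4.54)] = (4.5276*exp(2*x) - 20.5436*exp(x) + 4.697)*exp(x)/(0.98*exp(3*x) - 6.67*exp(2*x) + 3.05*exp(x) - 4.54)^2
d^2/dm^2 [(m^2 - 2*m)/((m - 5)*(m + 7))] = 2*(-4*m^3 + 105*m^2 - 210*m + 1085)/(m^6 + 6*m^5 - 93*m^4 - 412*m^3 + 3255*m^2 + 7350*m - 42875)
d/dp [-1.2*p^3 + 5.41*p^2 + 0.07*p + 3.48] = -3.6*p^2 + 10.82*p + 0.07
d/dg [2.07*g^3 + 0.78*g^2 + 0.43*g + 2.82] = 6.21*g^2 + 1.56*g + 0.43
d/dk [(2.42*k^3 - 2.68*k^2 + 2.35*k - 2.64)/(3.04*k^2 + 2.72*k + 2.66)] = (7.3568*k^4 + 13.1648*k^3 + 4.878*k^2 + 1.7936*k + 13.4318)/(9.2416*k^4 + 16.5376*k^3 + 23.5712*k^2 + 14.4704*k + 7.0756)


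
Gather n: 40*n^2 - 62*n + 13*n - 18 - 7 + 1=40*n^2 - 49*n - 24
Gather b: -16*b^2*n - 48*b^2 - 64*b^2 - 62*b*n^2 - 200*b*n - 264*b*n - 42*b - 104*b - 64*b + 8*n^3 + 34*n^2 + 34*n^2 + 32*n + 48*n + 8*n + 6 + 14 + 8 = b^2*(-16*n - 112) + b*(-62*n^2 - 464*n - 210) + 8*n^3 + 68*n^2 + 88*n + 28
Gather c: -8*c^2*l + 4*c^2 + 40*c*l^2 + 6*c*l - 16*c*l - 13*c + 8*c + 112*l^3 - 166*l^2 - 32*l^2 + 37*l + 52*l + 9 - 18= c^2*(4 - 8*l) + c*(40*l^2 - 10*l - 5) + 112*l^3 - 198*l^2 + 89*l - 9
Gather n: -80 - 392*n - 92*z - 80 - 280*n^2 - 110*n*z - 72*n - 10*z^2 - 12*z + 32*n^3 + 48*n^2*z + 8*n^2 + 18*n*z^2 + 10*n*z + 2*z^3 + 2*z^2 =32*n^3 + n^2*(48*z - 272) + n*(18*z^2 - 100*z - 464) + 2*z^3 - 8*z^2 - 104*z - 160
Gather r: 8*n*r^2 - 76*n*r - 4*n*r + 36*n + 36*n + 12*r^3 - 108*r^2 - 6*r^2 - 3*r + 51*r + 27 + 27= 72*n + 12*r^3 + r^2*(8*n - 114) + r*(48 - 80*n) + 54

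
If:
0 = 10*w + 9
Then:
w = -9/10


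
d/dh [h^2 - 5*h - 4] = 2*h - 5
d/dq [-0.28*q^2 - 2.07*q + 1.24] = -0.56*q - 2.07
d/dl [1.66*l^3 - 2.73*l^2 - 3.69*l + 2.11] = 4.98*l^2 - 5.46*l - 3.69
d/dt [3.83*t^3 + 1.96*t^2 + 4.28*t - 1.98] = 11.49*t^2 + 3.92*t + 4.28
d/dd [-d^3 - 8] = -3*d^2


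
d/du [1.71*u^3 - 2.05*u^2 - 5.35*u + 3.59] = 5.13*u^2 - 4.1*u - 5.35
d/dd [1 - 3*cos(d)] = 3*sin(d)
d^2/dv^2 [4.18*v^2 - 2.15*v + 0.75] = 8.36000000000000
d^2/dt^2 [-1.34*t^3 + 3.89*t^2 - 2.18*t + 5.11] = 7.78 - 8.04*t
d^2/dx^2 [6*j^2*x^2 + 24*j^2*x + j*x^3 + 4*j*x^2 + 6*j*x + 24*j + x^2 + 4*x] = 12*j^2 + 6*j*x + 8*j + 2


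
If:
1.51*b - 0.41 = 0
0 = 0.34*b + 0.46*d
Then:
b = 0.27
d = -0.20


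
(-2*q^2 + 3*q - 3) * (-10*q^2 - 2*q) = 20*q^4 - 26*q^3 + 24*q^2 + 6*q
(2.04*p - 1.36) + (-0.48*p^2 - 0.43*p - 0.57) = -0.48*p^2 + 1.61*p - 1.93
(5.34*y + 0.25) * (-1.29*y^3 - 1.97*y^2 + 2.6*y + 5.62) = -6.8886*y^4 - 10.8423*y^3 + 13.3915*y^2 + 30.6608*y + 1.405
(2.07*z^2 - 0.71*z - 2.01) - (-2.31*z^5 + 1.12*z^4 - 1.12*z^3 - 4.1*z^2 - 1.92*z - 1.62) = 2.31*z^5 - 1.12*z^4 + 1.12*z^3 + 6.17*z^2 + 1.21*z - 0.39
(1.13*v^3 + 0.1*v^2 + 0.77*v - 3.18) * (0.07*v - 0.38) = 0.0791*v^4 - 0.4224*v^3 + 0.0159*v^2 - 0.5152*v + 1.2084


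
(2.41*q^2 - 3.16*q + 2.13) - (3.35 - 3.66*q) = 2.41*q^2 + 0.5*q - 1.22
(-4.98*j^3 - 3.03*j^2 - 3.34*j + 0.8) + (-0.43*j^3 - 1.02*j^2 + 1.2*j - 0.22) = -5.41*j^3 - 4.05*j^2 - 2.14*j + 0.58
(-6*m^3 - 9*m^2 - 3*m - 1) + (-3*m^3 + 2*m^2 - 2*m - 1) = -9*m^3 - 7*m^2 - 5*m - 2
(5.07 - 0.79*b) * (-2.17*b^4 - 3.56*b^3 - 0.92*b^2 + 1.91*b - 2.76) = 1.7143*b^5 - 8.1895*b^4 - 17.3224*b^3 - 6.1733*b^2 + 11.8641*b - 13.9932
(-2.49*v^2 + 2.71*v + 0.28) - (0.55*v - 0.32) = -2.49*v^2 + 2.16*v + 0.6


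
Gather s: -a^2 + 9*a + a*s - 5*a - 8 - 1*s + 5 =-a^2 + 4*a + s*(a - 1) - 3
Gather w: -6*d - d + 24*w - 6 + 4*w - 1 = -7*d + 28*w - 7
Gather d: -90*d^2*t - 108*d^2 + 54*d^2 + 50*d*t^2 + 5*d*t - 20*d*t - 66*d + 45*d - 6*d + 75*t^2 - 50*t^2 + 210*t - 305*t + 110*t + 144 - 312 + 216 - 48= d^2*(-90*t - 54) + d*(50*t^2 - 15*t - 27) + 25*t^2 + 15*t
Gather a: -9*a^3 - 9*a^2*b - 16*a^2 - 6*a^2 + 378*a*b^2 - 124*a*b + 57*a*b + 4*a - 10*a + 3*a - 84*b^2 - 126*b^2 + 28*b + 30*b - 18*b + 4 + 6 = -9*a^3 + a^2*(-9*b - 22) + a*(378*b^2 - 67*b - 3) - 210*b^2 + 40*b + 10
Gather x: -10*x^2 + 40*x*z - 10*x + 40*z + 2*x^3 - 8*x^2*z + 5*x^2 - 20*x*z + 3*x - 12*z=2*x^3 + x^2*(-8*z - 5) + x*(20*z - 7) + 28*z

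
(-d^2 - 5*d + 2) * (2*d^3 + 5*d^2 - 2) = -2*d^5 - 15*d^4 - 21*d^3 + 12*d^2 + 10*d - 4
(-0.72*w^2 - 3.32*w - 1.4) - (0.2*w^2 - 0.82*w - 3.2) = -0.92*w^2 - 2.5*w + 1.8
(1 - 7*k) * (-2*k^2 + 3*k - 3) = 14*k^3 - 23*k^2 + 24*k - 3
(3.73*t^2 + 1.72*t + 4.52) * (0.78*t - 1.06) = 2.9094*t^3 - 2.6122*t^2 + 1.7024*t - 4.7912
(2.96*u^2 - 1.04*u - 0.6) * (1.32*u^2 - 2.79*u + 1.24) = 3.9072*u^4 - 9.6312*u^3 + 5.78*u^2 + 0.3844*u - 0.744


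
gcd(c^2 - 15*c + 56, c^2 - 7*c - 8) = c - 8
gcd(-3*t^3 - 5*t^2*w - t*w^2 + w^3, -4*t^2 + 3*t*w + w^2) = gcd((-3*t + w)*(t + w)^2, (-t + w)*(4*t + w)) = 1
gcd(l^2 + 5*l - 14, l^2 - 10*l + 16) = l - 2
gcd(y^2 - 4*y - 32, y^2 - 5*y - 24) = y - 8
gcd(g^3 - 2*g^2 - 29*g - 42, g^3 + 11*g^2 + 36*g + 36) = g^2 + 5*g + 6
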